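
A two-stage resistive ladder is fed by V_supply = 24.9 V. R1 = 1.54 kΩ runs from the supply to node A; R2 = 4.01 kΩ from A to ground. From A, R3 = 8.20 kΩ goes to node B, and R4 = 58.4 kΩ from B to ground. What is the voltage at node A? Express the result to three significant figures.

V_A ≈ 17.7 V

Node A sees R2 in parallel with the series input of stage 2, R3 + R4 = 66.60 kΩ.
Effective lower resistance at A: R2 ‖ 66.60 = 3.782 kΩ.
So V_A = 24.9 × 0.7106 = 17.70 V.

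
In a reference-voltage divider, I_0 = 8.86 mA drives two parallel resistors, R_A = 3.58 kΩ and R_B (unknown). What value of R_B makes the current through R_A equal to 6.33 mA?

R_B ≈ 8.96 kΩ

In a two-way split, I_A/I_0 = R_B/(R_A + R_B).
6.33/8.86 = R_B/(R_A + R_B) → R_B = R_A · (0.7144)/(1 − 0.7144) = 3.58 × 2.502 = 8.957 kΩ.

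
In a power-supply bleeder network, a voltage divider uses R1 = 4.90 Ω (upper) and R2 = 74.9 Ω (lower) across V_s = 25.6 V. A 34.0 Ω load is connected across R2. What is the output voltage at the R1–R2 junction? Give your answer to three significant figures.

First combine the lower leg with the load: R2 ‖ R_L = 23.38 Ω.
Voltage divider with the loaded lower leg: V_out = 25.6 × 23.38/(4.90 + 23.38) = 25.6 × 0.8268 = 21.17 V.
(Unloaded it would be 24.0 V; the load pulls it down.)

V_out ≈ 21.2 V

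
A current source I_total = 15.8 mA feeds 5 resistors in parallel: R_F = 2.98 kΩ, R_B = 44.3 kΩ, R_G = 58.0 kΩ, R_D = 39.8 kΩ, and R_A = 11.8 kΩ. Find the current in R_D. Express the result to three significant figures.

I ≈ 0.818 mA

Conductances: ΣG = 1/2.98 + 1/44.3 + 1/58.0 + 1/39.8 + 1/11.8 = 0.4853 (1/kΩ).
By the current-divider rule, I = I_total · G_k/ΣG = 15.8 × 0.05178 = 0.8181 mA.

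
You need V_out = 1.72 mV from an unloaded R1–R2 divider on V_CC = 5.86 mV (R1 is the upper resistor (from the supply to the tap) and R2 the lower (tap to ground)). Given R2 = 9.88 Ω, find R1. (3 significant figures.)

R1 ≈ 23.8 Ω

The divider ratio is R2/(R1+R2) = 1.72/5.86 = 0.2935.
Rearranging, R1 = R2·(1−k)/k = 9.88 × 2.407 = 23.78 Ω.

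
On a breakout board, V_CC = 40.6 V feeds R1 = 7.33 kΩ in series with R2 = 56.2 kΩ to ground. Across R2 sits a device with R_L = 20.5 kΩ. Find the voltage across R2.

V_out ≈ 27.3 V

First combine the lower leg with the load: R2 ‖ R_L = 15.02 kΩ.
Now apply the divider: V_out = 40.6 × 0.6720 = 27.29 V.
(Unloaded it would be 35.9 V; the load pulls it down.)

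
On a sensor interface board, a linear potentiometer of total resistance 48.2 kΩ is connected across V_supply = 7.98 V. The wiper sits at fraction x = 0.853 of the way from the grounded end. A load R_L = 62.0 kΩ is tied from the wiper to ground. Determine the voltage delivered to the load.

V_out ≈ 6.20 V

Lower segment x·R_p = 41.11 kΩ; upper segment (1−x)·R_p = 7.085 kΩ.
Lower segment in parallel with the load: 41.11 ‖ 62.0 = 24.72 kΩ.
Loaded-divider output: V_out = 7.98 × 0.7772 = 6.202 V.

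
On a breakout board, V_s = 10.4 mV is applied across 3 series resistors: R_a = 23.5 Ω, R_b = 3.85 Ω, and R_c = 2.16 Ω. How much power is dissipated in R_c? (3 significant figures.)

P ≈ 0.268 µW

The common current is I = 10.4/29.51 = 0.3524 mA.
P(R_c) = I²·R_c = (0.3524)² × 2.16 = 0.2683 µW.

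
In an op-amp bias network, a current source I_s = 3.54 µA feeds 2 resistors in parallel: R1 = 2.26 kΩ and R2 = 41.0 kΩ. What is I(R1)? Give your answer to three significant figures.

I ≈ 3.36 µA

For two parallel branches, I_k = I_s · (other R)/(sum of R).
I(R1) = 3.54 × 41.0/(2.26 + 41.0) = 3.54 × 0.9478 = 3.355 µA.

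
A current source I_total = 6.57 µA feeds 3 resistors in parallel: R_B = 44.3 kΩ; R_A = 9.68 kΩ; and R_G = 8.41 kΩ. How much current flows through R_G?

I ≈ 3.19 µA

Total conductance ΣG = 1/44.3 + 1/9.68 + 1/8.41 = 0.2448 (units of 1/kΩ).
By the current-divider rule, I = I_total · G_k/ΣG = 6.57 × 0.4858 = 3.191 µA.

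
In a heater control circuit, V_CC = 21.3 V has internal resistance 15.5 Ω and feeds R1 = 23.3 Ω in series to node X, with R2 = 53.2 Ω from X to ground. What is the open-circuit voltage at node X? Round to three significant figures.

R1' = 15.5 + 23.3 = 38.80 Ω (source resistance + R1).
Open-circuit (no load on X): V_th = V_CC · R2/(R1' + R2) = 21.3 × 53.2/(38.80 + 53.2) = 12.32 V.

V_th ≈ 12.3 V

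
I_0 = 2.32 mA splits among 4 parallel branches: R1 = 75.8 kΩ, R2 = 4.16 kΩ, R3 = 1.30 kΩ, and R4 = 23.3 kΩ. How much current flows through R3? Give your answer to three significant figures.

Conductances: ΣG = 1/75.8 + 1/4.16 + 1/1.30 + 1/23.3 = 1.066 (1/kΩ).
By the current-divider rule, I = I_0 · G_k/ΣG = 2.32 × 0.7218 = 1.675 mA.

I ≈ 1.67 mA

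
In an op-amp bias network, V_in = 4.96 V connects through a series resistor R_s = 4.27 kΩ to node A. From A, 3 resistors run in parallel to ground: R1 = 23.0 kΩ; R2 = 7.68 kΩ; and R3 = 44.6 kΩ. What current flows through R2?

Parallel bank: R_p = 1/(1/23.0 + 1/7.68 + 1/44.6) = 5.099 kΩ.
V_A by voltage divider: V_A = 4.96 × 5.099/(4.27 + 5.099) = 2.699 V.
I(R2) = V_A / R2 = 2.699/7.68 = 0.3515 mA.

I ≈ 0.351 mA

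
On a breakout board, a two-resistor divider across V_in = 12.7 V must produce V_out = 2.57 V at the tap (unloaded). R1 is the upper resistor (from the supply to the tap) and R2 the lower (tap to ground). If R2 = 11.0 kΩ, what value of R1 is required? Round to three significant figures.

Required fraction k = V_out/V_in = 0.2024.
So R1 = R2 · (V_in/V_out − 1) = 11.0 × (12.7/2.57 − 1) = 11.0 × 3.942 = 43.36 kΩ.

R1 ≈ 43.4 kΩ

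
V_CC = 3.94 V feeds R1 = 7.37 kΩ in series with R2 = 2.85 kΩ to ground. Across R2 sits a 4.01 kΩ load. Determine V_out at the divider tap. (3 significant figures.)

R2 ‖ R_L = (2.85 × 4.01)/(2.85 + 4.01) = 1.666 kΩ.
Voltage divider with the loaded lower leg: V_out = 3.94 × 1.666/(7.37 + 1.666) = 3.94 × 0.1844 = 0.7264 V.
(Unloaded it would be 1.10 V; the load pulls it down.)

V_out ≈ 0.726 V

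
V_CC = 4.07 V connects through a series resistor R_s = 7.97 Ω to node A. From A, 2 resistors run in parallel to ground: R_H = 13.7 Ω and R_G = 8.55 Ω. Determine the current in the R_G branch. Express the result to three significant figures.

I ≈ 0.189 A

Combine the parallel branches: R_p = (1/13.7 + 1/8.55)⁻¹ = 5.264 Ω.
V_A = 4.07 × 5.264/13.23 = 1.619 V.
I(R_G) = V_A / R_G = 1.619/8.55 = 0.1894 A.
(Equivalently: I_total = 0.3075 A, then current-divider fraction G_k/ΣG = 0.6157.)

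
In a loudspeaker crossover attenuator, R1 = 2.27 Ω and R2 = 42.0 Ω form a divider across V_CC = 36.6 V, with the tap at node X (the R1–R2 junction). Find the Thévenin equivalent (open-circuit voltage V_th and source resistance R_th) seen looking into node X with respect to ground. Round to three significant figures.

V_th ≈ 34.7 V, R_th ≈ 2.15 Ω

V_th is the unloaded tap voltage: V_CC · R2/(R1+R2) = 36.6 × 0.9487 = 34.72 V.
With V_CC suppressed (replaced by a short), R_th = R1 ‖ R2 = (2.270 × 42.0)/(2.270 + 42.0) = 2.154 Ω.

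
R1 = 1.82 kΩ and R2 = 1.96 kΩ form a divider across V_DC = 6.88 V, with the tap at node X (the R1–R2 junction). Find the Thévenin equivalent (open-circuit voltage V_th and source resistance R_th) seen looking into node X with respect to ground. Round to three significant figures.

Open-circuit (no load on X): V_th = V_DC · R2/(R1 + R2) = 6.88 × 1.96/(1.820 + 1.96) = 3.567 V.
Looking into X with the source shorted: R_th = R1·R2/(R1+R2) = 1.820 × 1.96/3.780 = 0.9437 kΩ.

V_th ≈ 3.57 V, R_th ≈ 0.944 kΩ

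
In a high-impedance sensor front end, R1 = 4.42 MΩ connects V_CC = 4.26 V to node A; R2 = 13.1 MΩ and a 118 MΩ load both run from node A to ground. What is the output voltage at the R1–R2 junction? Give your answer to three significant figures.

V_out ≈ 3.10 V

R2 ‖ R_L = (13.1 × 118)/(13.1 + 118) = 11.79 MΩ.
Then V_out = V_CC · R2'/(R1 + R2') = 4.26 × 11.79/16.21 = 3.098 V.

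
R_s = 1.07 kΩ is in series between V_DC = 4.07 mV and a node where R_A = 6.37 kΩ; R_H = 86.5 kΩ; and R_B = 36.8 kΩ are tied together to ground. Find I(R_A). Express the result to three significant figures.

Combine the parallel branches: R_p = (1/6.37 + 1/86.5 + 1/36.8)⁻¹ = 5.109 kΩ.
Node voltage V_A = V_DC · R_p/(R_s + R_p) = 4.07 × 0.8268 = 3.365 mV.
I(R_A) = V_A / R_A = 3.365/6.37 = 0.5283 µA.

I ≈ 0.528 µA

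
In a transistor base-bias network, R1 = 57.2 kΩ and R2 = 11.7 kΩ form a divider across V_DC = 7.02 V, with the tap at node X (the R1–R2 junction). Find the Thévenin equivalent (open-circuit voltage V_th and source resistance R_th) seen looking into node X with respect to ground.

V_th ≈ 1.19 V, R_th ≈ 9.71 kΩ

V_th is the unloaded tap voltage: V_DC · R2/(R1+R2) = 7.02 × 0.1698 = 1.192 V.
Looking into X with the source shorted: R_th = R1·R2/(R1+R2) = 57.20 × 11.7/68.90 = 9.713 kΩ.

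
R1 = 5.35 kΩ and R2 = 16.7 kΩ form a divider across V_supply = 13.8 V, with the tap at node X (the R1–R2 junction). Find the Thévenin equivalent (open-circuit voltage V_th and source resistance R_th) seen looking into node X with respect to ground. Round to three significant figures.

With X open, the divider is unloaded: V_th = 13.8 × 16.7/22.05 = 10.45 V.
With V_supply suppressed (replaced by a short), R_th = R1 ‖ R2 = (5.350 × 16.7)/(5.350 + 16.7) = 4.052 kΩ.

V_th ≈ 10.5 V, R_th ≈ 4.05 kΩ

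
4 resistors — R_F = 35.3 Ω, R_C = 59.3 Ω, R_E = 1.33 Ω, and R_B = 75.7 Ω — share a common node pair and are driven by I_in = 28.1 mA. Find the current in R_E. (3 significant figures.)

Conductances: ΣG = 1/35.3 + 1/59.3 + 1/1.33 + 1/75.7 = 0.8103 (1/Ω).
By the current-divider rule, I = I_in · G_k/ΣG = 28.1 × 0.9279 = 26.07 mA.

I ≈ 26.1 mA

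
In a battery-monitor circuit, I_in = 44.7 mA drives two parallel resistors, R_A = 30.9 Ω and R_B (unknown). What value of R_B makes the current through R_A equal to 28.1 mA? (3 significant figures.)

Two-branch current divider: I_A = I_in · R_B/(R_A + R_B).
28.1/44.7 = R_B/(R_A + R_B) → R_B = R_A · (0.6286)/(1 − 0.6286) = 30.9 × 1.693 = 52.31 Ω.

R_B ≈ 52.3 Ω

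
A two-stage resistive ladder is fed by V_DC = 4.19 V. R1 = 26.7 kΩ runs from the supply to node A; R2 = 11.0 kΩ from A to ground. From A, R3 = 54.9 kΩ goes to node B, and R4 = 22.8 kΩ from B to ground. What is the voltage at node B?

The second stage (R3 + R4 = 77.70 kΩ) loads node A in parallel with R2.
R2 ‖ (R3+R4) = 9.636 kΩ.
First divider: V_A = V_DC · 9.636/(26.7 + 9.636) = 1.111 V.
Then the unloaded second divider: V_B = V_A × R4/(R3+R4) = 1.111 × 0.2934 = 0.3260 V.

V_B ≈ 0.326 V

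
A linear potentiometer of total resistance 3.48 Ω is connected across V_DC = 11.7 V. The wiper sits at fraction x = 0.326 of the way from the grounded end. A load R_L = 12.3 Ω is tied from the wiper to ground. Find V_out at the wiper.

Split the track: R_lower = x·R_p = 1.134 Ω, R_upper = (1−x)·R_p = 2.346 Ω.
Lower segment in parallel with the load: 1.134 ‖ 12.3 = 1.039 Ω.
V_out = 11.7 × 1.039/(2.346 + 1.039) = 3.591 V.

V_out ≈ 3.59 V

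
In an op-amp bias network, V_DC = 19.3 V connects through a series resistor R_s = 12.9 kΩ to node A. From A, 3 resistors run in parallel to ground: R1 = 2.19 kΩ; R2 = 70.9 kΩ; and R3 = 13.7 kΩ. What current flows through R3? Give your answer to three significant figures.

I ≈ 0.176 mA

Combine the parallel branches: R_p = (1/2.19 + 1/70.9 + 1/13.7)⁻¹ = 1.839 kΩ.
V_A = 19.3 × 1.839/14.74 = 2.408 V.
Branch current I = V_A/R3 = 2.408/13.7 = 0.1758 mA.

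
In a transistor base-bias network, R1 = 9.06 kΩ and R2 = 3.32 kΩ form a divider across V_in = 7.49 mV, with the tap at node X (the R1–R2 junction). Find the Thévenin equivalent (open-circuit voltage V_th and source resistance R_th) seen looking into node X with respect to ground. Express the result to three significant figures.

V_th ≈ 2.01 mV, R_th ≈ 2.43 kΩ

With X open, the divider is unloaded: V_th = 7.49 × 3.32/12.38 = 2.009 mV.
With V_in suppressed (replaced by a short), R_th = R1 ‖ R2 = (9.060 × 3.32)/(9.060 + 3.32) = 2.430 kΩ.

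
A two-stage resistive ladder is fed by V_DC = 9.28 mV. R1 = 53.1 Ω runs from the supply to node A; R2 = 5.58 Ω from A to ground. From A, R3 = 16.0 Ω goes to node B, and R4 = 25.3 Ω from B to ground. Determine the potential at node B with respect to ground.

Looking into the second stage from A: R3 + R4 = 41.30 Ω appears in parallel with R2.
R2 ‖ (R3+R4) = 4.916 Ω.
First divider: V_A = V_DC · 4.916/(53.1 + 4.916) = 0.7863 mV.
Then the unloaded second divider: V_B = V_A × R4/(R3+R4) = 0.7863 × 0.6126 = 0.4817 mV.

V_B ≈ 0.482 mV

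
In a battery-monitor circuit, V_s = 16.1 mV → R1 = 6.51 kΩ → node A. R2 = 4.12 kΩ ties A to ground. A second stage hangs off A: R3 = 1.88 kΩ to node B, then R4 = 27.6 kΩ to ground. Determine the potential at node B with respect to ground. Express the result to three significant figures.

V_B ≈ 5.38 mV

The second stage (R3 + R4 = 29.48 kΩ) loads node A in parallel with R2.
R2 ‖ (R3+R4) = 3.615 kΩ.
V_A = 16.1 × 3.615/(6.51 + 3.615) = 5.748 mV.
Stage 2 is unloaded, so V_B = V_A · R4/(R3+R4) = 5.748 × 27.6/29.48 = 5.382 mV.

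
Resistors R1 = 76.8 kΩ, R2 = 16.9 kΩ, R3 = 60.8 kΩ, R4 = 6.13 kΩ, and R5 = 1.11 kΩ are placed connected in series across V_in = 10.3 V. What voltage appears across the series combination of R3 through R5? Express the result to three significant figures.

V ≈ 4.33 V

Total series resistance ΣR = 76.8 + 16.9 + 60.8 + 6.13 + 1.11 = 161.7 kΩ.
R_{R3..R5} = 60.8 + 6.13 + 1.11 = 68.04 kΩ.
V = V_in · R/ΣR = 10.3 × 0.4207 = 4.333 V.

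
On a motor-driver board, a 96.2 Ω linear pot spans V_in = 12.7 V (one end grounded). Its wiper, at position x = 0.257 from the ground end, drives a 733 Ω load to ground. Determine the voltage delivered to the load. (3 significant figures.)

The pot divides into 71.48 Ω above the wiper and 24.72 Ω below.
R_L loads the lower segment: effective lower R = 23.92 Ω.
Loaded-divider output: V_out = 12.7 × 0.2507 = 3.184 V.

V_out ≈ 3.18 V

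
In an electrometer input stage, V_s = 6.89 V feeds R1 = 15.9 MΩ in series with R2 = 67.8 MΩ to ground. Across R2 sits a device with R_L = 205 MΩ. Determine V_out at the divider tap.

The load sits in parallel with R2, giving an effective lower resistance R2' = R2·R_L/(R2+R_L) = 50.95 MΩ.
Voltage divider with the loaded lower leg: V_out = 6.89 × 50.95/(15.9 + 50.95) = 6.89 × 0.7622 = 5.251 V.

V_out ≈ 5.25 V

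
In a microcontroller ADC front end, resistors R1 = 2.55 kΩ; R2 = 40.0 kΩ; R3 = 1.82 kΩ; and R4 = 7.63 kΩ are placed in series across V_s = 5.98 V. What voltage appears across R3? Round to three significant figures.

Total series resistance ΣR = 2.55 + 40.0 + 1.82 + 7.63 = 52.00 kΩ.
Voltage divider: V = V_s · (1.820 / 52.00) = 5.98 × 0.03500 = 0.2093 V.

V ≈ 0.209 V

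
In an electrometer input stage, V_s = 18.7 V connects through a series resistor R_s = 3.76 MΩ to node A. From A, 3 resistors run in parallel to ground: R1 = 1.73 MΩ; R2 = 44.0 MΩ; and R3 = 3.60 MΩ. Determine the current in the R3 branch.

I ≈ 1.21 µA

Combine the parallel branches: R_p = (1/1.73 + 1/44.0 + 1/3.60)⁻¹ = 1.138 MΩ.
V_A by voltage divider: V_A = 18.7 × 1.138/(3.76 + 1.138) = 4.345 V.
I(R3) = V_A / R3 = 4.345/3.60 = 1.207 µA.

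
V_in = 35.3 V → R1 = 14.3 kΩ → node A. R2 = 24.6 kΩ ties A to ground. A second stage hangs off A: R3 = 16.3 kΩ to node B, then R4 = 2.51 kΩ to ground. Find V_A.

The second stage (R3 + R4 = 18.81 kΩ) loads node A in parallel with R2.
Effective lower resistance at A: R2 ‖ 18.81 = 10.66 kΩ.
First divider: V_A = V_in · 10.66/(14.3 + 10.66) = 15.08 V.

V_A ≈ 15.1 V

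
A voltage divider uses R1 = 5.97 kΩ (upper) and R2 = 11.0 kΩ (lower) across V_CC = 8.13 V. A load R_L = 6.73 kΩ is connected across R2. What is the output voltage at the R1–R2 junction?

V_out ≈ 3.35 V

The load sits in parallel with R2, giving an effective lower resistance R2' = R2·R_L/(R2+R_L) = 4.175 kΩ.
Then V_out = V_CC · R2'/(R1 + R2') = 8.13 × 4.175/10.15 = 3.346 V.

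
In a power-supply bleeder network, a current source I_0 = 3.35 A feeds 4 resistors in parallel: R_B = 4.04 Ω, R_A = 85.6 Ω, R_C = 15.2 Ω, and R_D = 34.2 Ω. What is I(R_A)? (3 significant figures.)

ΣG = 1/4.04 + 1/85.6 + 1/15.2 + 1/34.2 = 0.3542.
Current divider: I(R_A) = I_0 · G_k/ΣG = 3.35 × (0.01168/0.3542) = 3.35 × 0.03298 = 0.1105 A.

I ≈ 0.110 A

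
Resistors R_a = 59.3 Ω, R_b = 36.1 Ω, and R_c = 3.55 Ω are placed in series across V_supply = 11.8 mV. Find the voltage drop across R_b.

Series total: ΣR = 59.3 + 36.1 + 3.55 = 98.95 Ω.
By the voltage-divider rule, V = 11.8 × 36.10/98.95 = 4.305 mV.

V ≈ 4.31 mV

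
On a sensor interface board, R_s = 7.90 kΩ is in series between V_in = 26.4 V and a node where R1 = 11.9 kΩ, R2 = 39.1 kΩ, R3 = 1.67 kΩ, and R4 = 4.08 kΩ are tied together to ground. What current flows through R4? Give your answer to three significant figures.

Combine the parallel branches: R_p = (1/11.9 + 1/39.1 + 1/1.67 + 1/4.08)⁻¹ = 1.049 kΩ.
V_A = 26.4 × 1.049/8.949 = 3.094 V.
I(R4) = V_A / R4 = 3.094/4.08 = 0.7583 mA.

I ≈ 0.758 mA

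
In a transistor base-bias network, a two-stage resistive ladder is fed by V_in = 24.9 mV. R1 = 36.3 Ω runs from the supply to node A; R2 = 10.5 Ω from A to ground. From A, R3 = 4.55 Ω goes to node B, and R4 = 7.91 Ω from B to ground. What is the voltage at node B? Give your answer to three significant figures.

Looking into the second stage from A: R3 + R4 = 12.46 Ω appears in parallel with R2.
R2 ‖ (R3+R4) = 5.698 Ω.
First divider: V_A = V_in · 5.698/(36.3 + 5.698) = 3.378 mV.
Stage 2 is unloaded, so V_B = V_A · R4/(R3+R4) = 3.378 × 7.91/12.46 = 2.145 mV.

V_B ≈ 2.14 mV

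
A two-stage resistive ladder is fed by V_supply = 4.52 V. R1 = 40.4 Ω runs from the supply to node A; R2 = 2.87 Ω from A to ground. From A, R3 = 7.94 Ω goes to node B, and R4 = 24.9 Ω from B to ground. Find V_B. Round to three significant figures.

Looking into the second stage from A: R3 + R4 = 32.84 Ω appears in parallel with R2.
Effective lower resistance at A: R2 ‖ 32.84 = 2.639 Ω.
First divider: V_A = V_supply · 2.639/(40.4 + 2.639) = 0.2772 V.
Then the unloaded second divider: V_B = V_A × R4/(R3+R4) = 0.2772 × 0.7582 = 0.2102 V.

V_B ≈ 0.210 V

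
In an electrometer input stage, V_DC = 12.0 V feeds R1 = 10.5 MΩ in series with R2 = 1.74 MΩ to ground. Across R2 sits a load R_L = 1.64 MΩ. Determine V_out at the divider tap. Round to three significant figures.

V_out ≈ 0.893 V

The load sits in parallel with R2, giving an effective lower resistance R2' = R2·R_L/(R2+R_L) = 0.8443 MΩ.
Voltage divider with the loaded lower leg: V_out = 12.0 × 0.8443/(10.5 + 0.8443) = 12.0 × 0.07442 = 0.8931 V.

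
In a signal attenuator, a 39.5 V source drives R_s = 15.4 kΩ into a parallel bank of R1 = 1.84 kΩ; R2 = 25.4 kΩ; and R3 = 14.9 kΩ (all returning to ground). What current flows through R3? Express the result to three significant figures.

Equivalent of the parallel group: R_p = 1.539 kΩ.
V_A by voltage divider: V_A = 39.5 × 1.539/(15.4 + 1.539) = 3.588 V.
I(R3) = V_A / R3 = 3.588/14.9 = 0.2408 mA.

I ≈ 0.241 mA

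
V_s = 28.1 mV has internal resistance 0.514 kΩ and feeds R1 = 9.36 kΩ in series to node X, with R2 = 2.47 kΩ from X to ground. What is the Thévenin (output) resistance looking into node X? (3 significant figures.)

R_th ≈ 1.98 kΩ

R1' = 0.514 + 9.36 = 9.874 kΩ (source resistance + R1).
With V_s suppressed (replaced by a short), R_th = R1' ‖ R2 = (9.874 × 2.47)/(9.874 + 2.47) = 1.976 kΩ.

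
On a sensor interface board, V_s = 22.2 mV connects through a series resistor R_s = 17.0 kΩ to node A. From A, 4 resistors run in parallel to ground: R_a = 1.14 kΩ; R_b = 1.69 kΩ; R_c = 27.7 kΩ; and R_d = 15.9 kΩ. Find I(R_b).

Equivalent of the parallel group: R_p = 0.6378 kΩ.
V_A by voltage divider: V_A = 22.2 × 0.6378/(17.0 + 0.6378) = 0.8028 mV.
Branch current I = V_A/R_b = 0.8028/1.69 = 0.4750 µA.
(Equivalently: I_total = 1.259 µA, then current-divider fraction G_k/ΣG = 0.3774.)

I ≈ 0.475 µA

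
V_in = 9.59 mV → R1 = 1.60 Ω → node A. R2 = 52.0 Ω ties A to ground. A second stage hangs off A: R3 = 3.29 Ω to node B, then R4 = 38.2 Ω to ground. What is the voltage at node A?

V_A ≈ 8.97 mV

Node A sees R2 in parallel with the series input of stage 2, R3 + R4 = 41.49 Ω.
Effective lower resistance at A: R2 ‖ 41.49 = 23.08 Ω.
So V_A = 9.59 × 0.9352 = 8.968 mV.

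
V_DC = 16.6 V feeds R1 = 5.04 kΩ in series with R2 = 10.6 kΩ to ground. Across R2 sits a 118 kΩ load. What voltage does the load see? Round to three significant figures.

V_out ≈ 10.9 V

R2 ‖ R_L = (10.6 × 118)/(10.6 + 118) = 9.726 kΩ.
Voltage divider with the loaded lower leg: V_out = 16.6 × 9.726/(5.04 + 9.726) = 16.6 × 0.6587 = 10.93 V.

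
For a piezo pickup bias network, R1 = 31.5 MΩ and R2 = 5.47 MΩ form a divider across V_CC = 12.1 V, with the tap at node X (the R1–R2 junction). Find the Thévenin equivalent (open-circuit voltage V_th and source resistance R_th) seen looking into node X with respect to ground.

V_th is the unloaded tap voltage: V_CC · R2/(R1+R2) = 12.1 × 0.1480 = 1.790 V.
Zeroing V_CC shorts the top of R1 to ground, so R_th = R1 ‖ R2 = 4.661 MΩ.

V_th ≈ 1.79 V, R_th ≈ 4.66 MΩ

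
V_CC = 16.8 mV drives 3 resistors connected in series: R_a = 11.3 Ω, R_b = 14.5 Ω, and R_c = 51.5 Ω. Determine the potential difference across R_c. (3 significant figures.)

ΣR = 11.3 + 14.5 + 51.5 = 77.30 Ω.
By the voltage-divider rule, V = 16.8 × 51.50/77.30 = 11.19 mV.

V ≈ 11.2 mV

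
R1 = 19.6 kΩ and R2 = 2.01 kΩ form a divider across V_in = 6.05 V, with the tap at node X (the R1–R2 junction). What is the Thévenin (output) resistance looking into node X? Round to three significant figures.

With V_in suppressed (replaced by a short), R_th = R1 ‖ R2 = (19.60 × 2.01)/(19.60 + 2.01) = 1.823 kΩ.

R_th ≈ 1.82 kΩ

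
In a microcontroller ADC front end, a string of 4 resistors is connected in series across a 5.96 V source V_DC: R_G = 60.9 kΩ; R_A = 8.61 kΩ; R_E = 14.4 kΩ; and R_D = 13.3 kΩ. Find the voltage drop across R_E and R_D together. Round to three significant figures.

Total series resistance ΣR = 60.9 + 8.61 + 14.4 + 13.3 = 97.21 kΩ.
R_{R_E..R_D} = 14.4 + 13.3 = 27.70 kΩ.
By the voltage-divider rule, V = 5.96 × 27.70/97.21 = 1.698 V.

V ≈ 1.70 V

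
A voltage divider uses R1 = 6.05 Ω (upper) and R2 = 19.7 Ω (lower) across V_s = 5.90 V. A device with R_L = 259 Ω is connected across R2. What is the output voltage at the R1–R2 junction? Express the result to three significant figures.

The load sits in parallel with R2, giving an effective lower resistance R2' = R2·R_L/(R2+R_L) = 18.31 Ω.
Then V_out = V_s · R2'/(R1 + R2') = 5.90 × 18.31/24.36 = 4.435 V.

V_out ≈ 4.43 V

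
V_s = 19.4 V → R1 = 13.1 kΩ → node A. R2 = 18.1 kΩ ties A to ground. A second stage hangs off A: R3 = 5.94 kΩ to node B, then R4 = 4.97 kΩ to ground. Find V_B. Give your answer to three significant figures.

V_B ≈ 3.02 V

Node A sees R2 in parallel with the series input of stage 2, R3 + R4 = 10.91 kΩ.
Effective lower resistance at A: R2 ‖ 10.91 = 6.807 kΩ.
V_A = 19.4 × 6.807/(13.1 + 6.807) = 6.634 V.
V_B = V_A × 0.4555 = 3.022 V.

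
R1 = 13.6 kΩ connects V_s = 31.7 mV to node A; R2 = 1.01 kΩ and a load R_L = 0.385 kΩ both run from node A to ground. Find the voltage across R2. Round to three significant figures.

First combine the lower leg with the load: R2 ‖ R_L = 0.2787 kΩ.
Now apply the divider: V_out = 31.7 × 0.02008 = 0.6367 mV.
(Unloaded it would be 2.19 mV; the load pulls it down.)

V_out ≈ 0.637 mV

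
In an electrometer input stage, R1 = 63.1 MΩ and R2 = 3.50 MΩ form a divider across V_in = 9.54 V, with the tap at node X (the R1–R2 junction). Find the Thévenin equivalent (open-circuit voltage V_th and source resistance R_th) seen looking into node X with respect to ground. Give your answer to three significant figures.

V_th ≈ 0.501 V, R_th ≈ 3.32 MΩ

With X open, the divider is unloaded: V_th = 9.54 × 3.50/66.60 = 0.5014 V.
Looking into X with the source shorted: R_th = R1·R2/(R1+R2) = 63.10 × 3.50/66.60 = 3.316 MΩ.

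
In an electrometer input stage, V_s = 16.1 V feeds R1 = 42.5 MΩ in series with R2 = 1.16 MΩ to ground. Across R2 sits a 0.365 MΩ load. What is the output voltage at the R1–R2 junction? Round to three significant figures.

V_out ≈ 0.104 V

The load sits in parallel with R2, giving an effective lower resistance R2' = R2·R_L/(R2+R_L) = 0.2776 MΩ.
Voltage divider with the loaded lower leg: V_out = 16.1 × 0.2776/(42.5 + 0.2776) = 16.1 × 0.006490 = 0.1045 V.
(Unloaded it would be 0.428 V; the load pulls it down.)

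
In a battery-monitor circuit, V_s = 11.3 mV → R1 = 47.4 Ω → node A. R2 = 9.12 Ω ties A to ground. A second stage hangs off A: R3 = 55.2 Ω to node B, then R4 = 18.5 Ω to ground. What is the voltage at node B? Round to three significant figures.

Looking into the second stage from A: R3 + R4 = 73.70 Ω appears in parallel with R2.
Effective lower resistance at A: R2 ‖ 73.70 = 8.116 Ω.
V_A = 11.3 × 8.116/(47.4 + 8.116) = 1.652 mV.
V_B = V_A × 0.2510 = 0.4147 mV.

V_B ≈ 0.415 mV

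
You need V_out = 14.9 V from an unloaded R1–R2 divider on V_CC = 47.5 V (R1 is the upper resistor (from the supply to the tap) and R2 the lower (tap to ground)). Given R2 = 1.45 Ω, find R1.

R1 ≈ 3.17 Ω

V_out/V_CC = R2/(R1+R2) = 0.3137.
R1 = R2·(1/k − 1) = 1.45 × 2.188 = 3.172 Ω.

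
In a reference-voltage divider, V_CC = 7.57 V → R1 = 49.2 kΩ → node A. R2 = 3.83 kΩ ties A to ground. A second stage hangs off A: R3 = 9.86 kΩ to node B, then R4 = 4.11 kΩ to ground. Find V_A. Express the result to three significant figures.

The second stage (R3 + R4 = 13.97 kΩ) loads node A in parallel with R2.
Effective lower resistance at A: R2 ‖ 13.97 = 3.006 kΩ.
V_A = 7.57 × 3.006/(49.2 + 3.006) = 0.4359 V.

V_A ≈ 0.436 V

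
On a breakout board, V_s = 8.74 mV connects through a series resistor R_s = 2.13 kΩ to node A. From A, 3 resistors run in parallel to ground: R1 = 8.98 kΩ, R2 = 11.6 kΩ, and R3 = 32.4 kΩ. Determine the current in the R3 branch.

Equivalent of the parallel group: R_p = 4.378 kΩ.
Node voltage V_A = V_s · R_p/(R_s + R_p) = 8.74 × 0.6727 = 5.879 mV.
I(R3) = V_A / R3 = 5.879/32.4 = 0.1815 µA.

I ≈ 0.181 µA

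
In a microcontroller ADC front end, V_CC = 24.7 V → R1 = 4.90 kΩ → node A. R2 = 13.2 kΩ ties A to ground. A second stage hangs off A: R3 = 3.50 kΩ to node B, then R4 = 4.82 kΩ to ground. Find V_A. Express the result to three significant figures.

Looking into the second stage from A: R3 + R4 = 8.320 kΩ appears in parallel with R2.
R2 ‖ (R3+R4) = 5.103 kΩ.
V_A = 24.7 × 5.103/(4.90 + 5.103) = 12.60 V.

V_A ≈ 12.6 V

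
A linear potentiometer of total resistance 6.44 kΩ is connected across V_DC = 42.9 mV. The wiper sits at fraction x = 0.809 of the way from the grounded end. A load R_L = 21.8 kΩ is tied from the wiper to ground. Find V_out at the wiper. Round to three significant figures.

V_out ≈ 33.2 mV

Lower segment x·R_p = 5.210 kΩ; upper segment (1−x)·R_p = 1.230 kΩ.
Lower segment in parallel with the load: 5.210 ‖ 21.8 = 4.205 kΩ.
Loaded-divider output: V_out = 42.9 × 0.7737 = 33.19 mV.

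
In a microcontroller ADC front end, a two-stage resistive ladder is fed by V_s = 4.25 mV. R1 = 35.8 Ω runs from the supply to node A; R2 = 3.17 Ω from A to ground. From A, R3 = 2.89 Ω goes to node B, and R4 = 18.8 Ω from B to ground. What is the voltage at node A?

V_A ≈ 0.305 mV

Looking into the second stage from A: R3 + R4 = 21.69 Ω appears in parallel with R2.
Effective lower resistance at A: R2 ‖ 21.69 = 2.766 Ω.
V_A = 4.25 × 2.766/(35.8 + 2.766) = 0.3048 mV.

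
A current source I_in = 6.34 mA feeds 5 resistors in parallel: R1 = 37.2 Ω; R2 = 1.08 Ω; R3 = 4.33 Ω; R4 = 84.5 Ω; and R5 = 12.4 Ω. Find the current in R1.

I ≈ 0.134 mA

Total conductance ΣG = 1/37.2 + 1/1.08 + 1/4.33 + 1/84.5 + 1/12.4 = 1.276 (units of 1/Ω).
Current divider: I(R1) = I_in · G_k/ΣG = 6.34 × (0.02688/1.276) = 6.34 × 0.02106 = 0.1335 mA.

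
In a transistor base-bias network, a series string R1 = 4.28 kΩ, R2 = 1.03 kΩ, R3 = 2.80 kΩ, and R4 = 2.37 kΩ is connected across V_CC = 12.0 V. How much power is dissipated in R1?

Series current I = V_CC/ΣR = 12.0/10.48 = 1.145 mA.
V(R1) = I·R = 4.901 V; P = V·I = 4.901 × 1.145 = 5.612 mW.

P ≈ 5.61 mW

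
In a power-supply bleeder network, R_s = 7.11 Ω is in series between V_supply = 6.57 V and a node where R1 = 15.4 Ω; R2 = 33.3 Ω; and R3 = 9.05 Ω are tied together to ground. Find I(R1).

I ≈ 0.173 A

Equivalent of the parallel group: R_p = 4.867 Ω.
Node voltage V_A = V_supply · R_p/(R_s + R_p) = 6.57 × 0.4064 = 2.670 V.
Branch current I = V_A/R1 = 2.670/15.4 = 0.1734 A.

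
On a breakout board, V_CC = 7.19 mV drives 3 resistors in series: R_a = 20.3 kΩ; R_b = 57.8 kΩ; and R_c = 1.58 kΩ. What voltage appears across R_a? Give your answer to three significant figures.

V ≈ 1.83 mV

ΣR = 20.3 + 57.8 + 1.58 = 79.68 kΩ.
By the voltage-divider rule, V = 7.19 × 20.30/79.68 = 1.832 mV.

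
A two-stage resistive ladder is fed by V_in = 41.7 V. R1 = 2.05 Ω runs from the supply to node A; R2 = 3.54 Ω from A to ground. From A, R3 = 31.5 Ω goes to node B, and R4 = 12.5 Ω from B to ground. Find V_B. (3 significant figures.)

V_B ≈ 7.29 V

The second stage (R3 + R4 = 44.00 Ω) loads node A in parallel with R2.
R2 ‖ (R3+R4) = 3.276 Ω.
So V_A = 41.7 × 0.6151 = 25.65 V.
Stage 2 is unloaded, so V_B = V_A · R4/(R3+R4) = 25.65 × 12.5/44.00 = 7.287 V.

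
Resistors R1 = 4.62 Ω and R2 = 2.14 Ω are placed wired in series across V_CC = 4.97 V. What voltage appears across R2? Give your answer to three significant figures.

V ≈ 1.57 V

Total series resistance ΣR = 4.62 + 2.14 = 6.760 Ω.
By the voltage-divider rule, V = 4.97 × 2.140/6.760 = 1.573 V.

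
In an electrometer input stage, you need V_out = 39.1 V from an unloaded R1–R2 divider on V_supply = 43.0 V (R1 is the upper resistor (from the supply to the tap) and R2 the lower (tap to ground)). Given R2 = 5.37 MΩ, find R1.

R1 ≈ 0.536 MΩ

Required fraction k = V_out/V_supply = 0.9093.
R1 = R2·(1/k − 1) = 5.37 × 0.09974 = 0.5356 MΩ.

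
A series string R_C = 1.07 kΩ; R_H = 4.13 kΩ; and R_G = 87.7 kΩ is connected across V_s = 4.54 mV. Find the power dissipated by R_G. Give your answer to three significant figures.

ΣR = 92.90 kΩ → I = 4.54/92.90 = 0.04887 µA.
P(R_G) = I²·R_G = (0.04887)² × 87.7 = 0.2094 nW.

P ≈ 0.209 nW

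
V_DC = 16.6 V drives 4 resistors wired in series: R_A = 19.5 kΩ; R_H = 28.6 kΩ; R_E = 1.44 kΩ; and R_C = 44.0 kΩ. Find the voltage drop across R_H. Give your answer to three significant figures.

V ≈ 5.08 V

Total series resistance ΣR = 19.5 + 28.6 + 1.44 + 44.0 = 93.54 kΩ.
V = V_DC · R/ΣR = 16.6 × 0.3058 = 5.075 V.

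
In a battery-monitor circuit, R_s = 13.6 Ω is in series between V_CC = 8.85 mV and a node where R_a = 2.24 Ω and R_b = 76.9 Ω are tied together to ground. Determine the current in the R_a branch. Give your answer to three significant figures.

Equivalent of the parallel group: R_p = 2.177 Ω.
V_A by voltage divider: V_A = 8.85 × 2.177/(13.6 + 2.177) = 1.221 mV.
I(R_a) = V_A / R_a = 1.221/2.24 = 0.5451 mA.

I ≈ 0.545 mA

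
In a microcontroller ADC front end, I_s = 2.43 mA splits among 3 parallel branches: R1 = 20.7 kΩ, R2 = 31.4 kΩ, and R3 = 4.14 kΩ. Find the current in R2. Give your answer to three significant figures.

I ≈ 0.241 mA

ΣG = 1/20.7 + 1/31.4 + 1/4.14 = 0.3217.
Current divider: I(R2) = I_s · G_k/ΣG = 2.43 × (0.03185/0.3217) = 2.43 × 0.09900 = 0.2406 mA.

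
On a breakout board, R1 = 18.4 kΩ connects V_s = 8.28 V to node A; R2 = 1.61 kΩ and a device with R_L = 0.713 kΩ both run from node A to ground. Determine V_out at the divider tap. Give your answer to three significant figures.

V_out ≈ 0.217 V

First combine the lower leg with the load: R2 ‖ R_L = 0.4942 kΩ.
Voltage divider with the loaded lower leg: V_out = 8.28 × 0.4942/(18.4 + 0.4942) = 8.28 × 0.02615 = 0.2166 V.
(Unloaded it would be 0.666 V; the load pulls it down.)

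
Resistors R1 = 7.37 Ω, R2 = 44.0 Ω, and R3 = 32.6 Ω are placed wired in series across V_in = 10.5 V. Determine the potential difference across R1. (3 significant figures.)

V ≈ 0.922 V

Total series resistance ΣR = 7.37 + 44.0 + 32.6 = 83.97 Ω.
V = V_in · R/ΣR = 10.5 × 0.08777 = 0.9216 V.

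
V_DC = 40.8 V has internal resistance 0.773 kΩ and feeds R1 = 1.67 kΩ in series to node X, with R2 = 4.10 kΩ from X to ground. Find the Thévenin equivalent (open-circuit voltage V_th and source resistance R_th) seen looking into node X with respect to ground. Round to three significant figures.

V_th ≈ 25.6 V, R_th ≈ 1.53 kΩ

R1' = 0.773 + 1.67 = 2.443 kΩ (source resistance + R1).
V_th is the unloaded tap voltage: V_DC · R2/(R1'+R2) = 40.8 × 0.6266 = 25.57 V.
Zeroing V_DC shorts the top of R1' to ground, so R_th = R1' ‖ R2 = 1.531 kΩ.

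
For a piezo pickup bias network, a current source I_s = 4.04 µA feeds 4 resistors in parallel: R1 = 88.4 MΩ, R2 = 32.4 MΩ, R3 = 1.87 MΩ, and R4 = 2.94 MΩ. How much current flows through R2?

I ≈ 0.136 µA

Conductances: ΣG = 1/88.4 + 1/32.4 + 1/1.87 + 1/2.94 = 0.9171 (1/MΩ).
R2 takes the fraction G_k/ΣG = 0.03086/0.9171 = 0.03366, so I = 4.04 × 0.03366 = 0.1360 µA.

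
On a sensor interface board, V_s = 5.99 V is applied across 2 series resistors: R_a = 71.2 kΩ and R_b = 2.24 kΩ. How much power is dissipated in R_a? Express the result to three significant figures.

P ≈ 0.474 mW

Series current I = V_s/ΣR = 5.99/73.44 = 0.08156 mA.
P(R_a) = I²·R_a = (0.08156)² × 71.2 = 0.4737 mW.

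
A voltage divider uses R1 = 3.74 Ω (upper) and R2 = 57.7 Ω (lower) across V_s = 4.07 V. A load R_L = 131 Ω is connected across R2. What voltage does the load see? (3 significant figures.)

R2 ‖ R_L = (57.7 × 131)/(57.7 + 131) = 40.06 Ω.
Now apply the divider: V_out = 4.07 × 0.9146 = 3.722 V.
(Unloaded it would be 3.82 V; the load pulls it down.)

V_out ≈ 3.72 V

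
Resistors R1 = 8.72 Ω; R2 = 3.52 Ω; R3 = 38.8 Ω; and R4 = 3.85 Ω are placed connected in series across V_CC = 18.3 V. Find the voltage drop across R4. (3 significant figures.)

Total series resistance ΣR = 8.72 + 3.52 + 38.8 + 3.85 = 54.89 Ω.
By the voltage-divider rule, V = 18.3 × 3.850/54.89 = 1.284 V.

V ≈ 1.28 V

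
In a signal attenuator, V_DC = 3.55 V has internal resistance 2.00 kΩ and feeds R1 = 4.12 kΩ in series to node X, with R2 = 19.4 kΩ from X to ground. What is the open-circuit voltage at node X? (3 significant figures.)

V_th ≈ 2.70 V

R1' = 2.00 + 4.12 = 6.120 kΩ (source resistance + R1).
Open-circuit (no load on X): V_th = V_DC · R2/(R1' + R2) = 3.55 × 19.4/(6.120 + 19.4) = 2.699 V.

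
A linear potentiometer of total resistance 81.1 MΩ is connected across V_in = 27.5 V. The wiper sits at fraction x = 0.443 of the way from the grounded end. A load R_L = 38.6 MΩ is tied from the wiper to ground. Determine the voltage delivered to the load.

Split the track: R_lower = x·R_p = 35.93 MΩ, R_upper = (1−x)·R_p = 45.17 MΩ.
Lower segment in parallel with the load: 35.93 ‖ 38.6 = 18.61 MΩ.
Loaded-divider output: V_out = 27.5 × 0.2917 = 8.023 V.

V_out ≈ 8.02 V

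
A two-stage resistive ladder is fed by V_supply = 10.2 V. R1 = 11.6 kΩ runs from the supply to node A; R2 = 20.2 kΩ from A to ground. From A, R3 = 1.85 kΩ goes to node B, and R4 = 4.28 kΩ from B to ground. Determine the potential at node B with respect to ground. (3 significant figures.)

Looking into the second stage from A: R3 + R4 = 6.130 kΩ appears in parallel with R2.
Effective lower resistance at A: R2 ‖ 6.130 = 4.703 kΩ.
So V_A = 10.2 × 0.2885 = 2.942 V.
Then the unloaded second divider: V_B = V_A × R4/(R3+R4) = 2.942 × 0.6982 = 2.054 V.

V_B ≈ 2.05 V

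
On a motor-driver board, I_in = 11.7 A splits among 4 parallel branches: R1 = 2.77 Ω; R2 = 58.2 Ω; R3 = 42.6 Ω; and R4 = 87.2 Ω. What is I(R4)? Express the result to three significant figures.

Total conductance ΣG = 1/2.77 + 1/58.2 + 1/42.6 + 1/87.2 = 0.4131 (units of 1/Ω).
By the current-divider rule, I = I_in · G_k/ΣG = 11.7 × 0.02776 = 0.3248 A.

I ≈ 0.325 A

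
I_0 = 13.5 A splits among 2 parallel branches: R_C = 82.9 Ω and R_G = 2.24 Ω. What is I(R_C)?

I ≈ 0.355 A

With just two branches, the current splits inversely with resistance.
I(R_C) = 13.5 × 2.24/(82.9 + 2.24) = 13.5 × 0.02631 = 0.3552 A.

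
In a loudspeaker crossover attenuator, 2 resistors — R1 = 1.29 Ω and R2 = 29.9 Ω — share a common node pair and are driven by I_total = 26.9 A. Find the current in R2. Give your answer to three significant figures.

With just two branches, the current splits inversely with resistance.
I(R2) = 26.9 × 1.29/(1.29 + 29.9) = 26.9 × 0.04136 = 1.113 A.

I ≈ 1.11 A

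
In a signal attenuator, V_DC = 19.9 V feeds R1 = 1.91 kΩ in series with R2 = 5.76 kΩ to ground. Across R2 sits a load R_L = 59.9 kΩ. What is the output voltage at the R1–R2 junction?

V_out ≈ 14.6 V

The load sits in parallel with R2, giving an effective lower resistance R2' = R2·R_L/(R2+R_L) = 5.255 kΩ.
Voltage divider with the loaded lower leg: V_out = 19.9 × 5.255/(1.91 + 5.255) = 19.9 × 0.7334 = 14.59 V.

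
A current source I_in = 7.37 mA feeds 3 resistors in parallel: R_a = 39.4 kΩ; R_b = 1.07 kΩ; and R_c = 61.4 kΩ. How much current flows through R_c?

I ≈ 0.123 mA

Conductances: ΣG = 1/39.4 + 1/1.07 + 1/61.4 = 0.9762 (1/kΩ).
R_c takes the fraction G_k/ΣG = 0.01629/0.9762 = 0.01668, so I = 7.37 × 0.01668 = 0.1230 mA.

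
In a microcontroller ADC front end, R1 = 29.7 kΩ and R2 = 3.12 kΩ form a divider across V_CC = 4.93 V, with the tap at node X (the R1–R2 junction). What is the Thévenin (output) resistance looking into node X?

R_th ≈ 2.82 kΩ

Zeroing V_CC shorts the top of R1 to ground, so R_th = R1 ‖ R2 = 2.823 kΩ.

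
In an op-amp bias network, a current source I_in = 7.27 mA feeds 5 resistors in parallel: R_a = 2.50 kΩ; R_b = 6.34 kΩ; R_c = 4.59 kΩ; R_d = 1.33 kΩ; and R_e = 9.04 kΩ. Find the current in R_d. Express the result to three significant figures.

Total conductance ΣG = 1/2.50 + 1/6.34 + 1/4.59 + 1/1.33 + 1/9.04 = 1.638 (units of 1/kΩ).
R_d takes the fraction G_k/ΣG = 0.7519/1.638 = 0.4590, so I = 7.27 × 0.4590 = 3.337 mA.

I ≈ 3.34 mA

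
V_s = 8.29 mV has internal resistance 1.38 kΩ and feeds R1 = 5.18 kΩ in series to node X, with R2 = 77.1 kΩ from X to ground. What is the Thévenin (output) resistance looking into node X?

R1' = 1.38 + 5.18 = 6.560 kΩ (source resistance + R1).
Zeroing V_s shorts the top of R1' to ground, so R_th = R1' ‖ R2 = 6.046 kΩ.

R_th ≈ 6.05 kΩ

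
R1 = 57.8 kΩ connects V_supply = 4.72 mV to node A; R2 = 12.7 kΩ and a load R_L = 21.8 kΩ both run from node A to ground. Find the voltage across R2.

First combine the lower leg with the load: R2 ‖ R_L = 8.025 kΩ.
Voltage divider with the loaded lower leg: V_out = 4.72 × 8.025/(57.8 + 8.025) = 4.72 × 0.1219 = 0.5754 mV.

V_out ≈ 0.575 mV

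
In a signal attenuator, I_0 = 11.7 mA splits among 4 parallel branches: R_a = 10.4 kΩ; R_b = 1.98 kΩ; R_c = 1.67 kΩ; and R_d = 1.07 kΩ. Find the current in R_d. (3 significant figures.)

Total conductance ΣG = 1/10.4 + 1/1.98 + 1/1.67 + 1/1.07 = 2.135 (units of 1/kΩ).
R_d takes the fraction G_k/ΣG = 0.9346/2.135 = 0.4378, so I = 11.7 × 0.4378 = 5.123 mA.

I ≈ 5.12 mA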